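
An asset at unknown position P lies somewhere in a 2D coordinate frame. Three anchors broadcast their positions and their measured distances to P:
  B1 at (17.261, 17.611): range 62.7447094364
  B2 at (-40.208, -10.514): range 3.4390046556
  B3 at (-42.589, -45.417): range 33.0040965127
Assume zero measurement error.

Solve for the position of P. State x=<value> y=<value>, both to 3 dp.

x=-37.628 y=-12.788

eq1: (x − 17.261)² + (y − 17.611)² = 62.7447094364²
eq2: (x + 40.208)² + (y + 10.514)² = 3.4390046556²
eq3: (x + 42.589)² + (y + 45.417)² = 33.0040965127²
eq2−eq3, eq2−eq1 (x²,y² cancel):
  -4.762·x − 69.806·y = 1071.855716
  114.938·x + 56.250·y = -5044.209827
det = -4.762·56.250 − -69.806·114.938 = 7755.499528
x = (1071.855716·56.250 − -69.806·-5044.209827) / 7755.499528 = -37.628038
y = (-4.762·-5044.209827 − 1071.855716·114.938) / 7755.499528 = -12.787884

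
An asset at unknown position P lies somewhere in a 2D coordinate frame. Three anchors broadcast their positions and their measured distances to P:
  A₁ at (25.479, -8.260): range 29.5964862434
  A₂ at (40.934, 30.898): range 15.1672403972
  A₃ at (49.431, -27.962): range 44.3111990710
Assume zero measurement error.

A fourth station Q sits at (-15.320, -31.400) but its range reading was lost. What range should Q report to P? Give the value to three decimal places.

74.792

eq1: (x − 25.479)² + (y + 8.260)² = 29.5964862434²
eq2: (x − 40.934)² + (y − 30.898)² = 15.1672403972²
eq3: (x − 49.431)² + (y + 27.962)² = 44.3111990710²
eq2−eq3, eq2−eq1 (x²,y² cancel):
  16.994·x − 117.720·y = -1138.418737
  -30.910·x − 78.316·y = -2558.778536
det = 16.994·-78.316 − -117.720·-30.910 = -4969.627304
x = (-1138.418737·-78.316 − -117.720·-2558.778536) / -4969.627304 = 42.671813
y = (16.994·-2558.778536 − -1138.418737·-30.910) / -4969.627304 = 15.830645
|P − Q| = √((42.671813 − -15.320)² + (15.830645 − -31.400)²) = 74.791605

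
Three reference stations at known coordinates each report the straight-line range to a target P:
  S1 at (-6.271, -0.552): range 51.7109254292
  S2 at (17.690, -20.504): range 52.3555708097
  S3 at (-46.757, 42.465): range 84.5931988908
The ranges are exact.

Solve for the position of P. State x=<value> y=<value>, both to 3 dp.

eq1: (x + 6.271)² + (y + 0.552)² = 51.7109254292²
eq2: (x − 17.690)² + (y + 20.504)² = 52.3555708097²
eq3: (x + 46.757)² + (y − 42.465)² = 84.5931988908²
eq2−eq3, eq2−eq1 (x²,y² cancel):
  -128.894·x + 125.938·y = -1158.760346
  -47.922·x + 39.904·y = -626.633985
det = -128.894·39.904 − 125.938·-47.922 = 891.814660
x = (-1158.760346·39.904 − 125.938·-626.633985) / 891.814660 = 36.641983
y = (-128.894·-626.633985 − -1158.760346·-47.922) / 891.814660 = 28.301001

x=36.642 y=28.301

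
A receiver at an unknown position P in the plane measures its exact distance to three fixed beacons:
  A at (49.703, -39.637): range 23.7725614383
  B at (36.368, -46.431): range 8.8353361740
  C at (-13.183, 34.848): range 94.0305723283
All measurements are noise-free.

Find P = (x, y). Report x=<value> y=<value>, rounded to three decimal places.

x=28.129 y=-49.621

eq1: (x − 49.703)² + (y + 39.637)² = 23.7725614383²
eq2: (x − 36.368)² + (y + 46.431)² = 8.8353361740²
eq3: (x + 13.183)² + (y − 34.848)² = 94.0305723283²
eq1−eq2, eq1−eq3 (x²,y² cancel):
  -26.670·x − 13.588·y = -75.939281
  -125.772·x + 148.970·y = -10929.919240
det = -26.670·148.970 − -13.588·-125.772 = -5682.019836
x = (-75.939281·148.970 − -13.588·-10929.919240) / -5682.019836 = 28.128803
y = (-26.670·-10929.919240 − -75.939281·-125.772) / -5682.019836 = -49.621423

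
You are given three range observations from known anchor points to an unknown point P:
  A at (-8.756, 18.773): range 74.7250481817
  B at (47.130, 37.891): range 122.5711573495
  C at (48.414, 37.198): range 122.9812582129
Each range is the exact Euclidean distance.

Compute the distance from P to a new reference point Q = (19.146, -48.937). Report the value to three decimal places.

eq1: (x + 8.756)² + (y − 18.773)² = 74.7250481817²
eq2: (x − 47.130)² + (y − 37.891)² = 122.5711573495²
eq3: (x − 48.414)² + (y − 37.198)² = 122.9812582129²
eq2−eq3, eq2−eq1 (x²,y² cancel):
  2.568·x − 1.386·y = -30.059439
  -111.772·x − 38.236·y = 6211.984072
det = 2.568·-38.236 − -1.386·-111.772 = -253.106040
x = (-30.059439·-38.236 − -1.386·6211.984072) / -253.106040 = -38.557605
y = (2.568·6211.984072 − -30.059439·-111.772) / -253.106040 = -49.752157
|P − Q| = √((-38.557605 − 19.146)² + (-49.752157 − -48.937)²) = 57.709362

57.709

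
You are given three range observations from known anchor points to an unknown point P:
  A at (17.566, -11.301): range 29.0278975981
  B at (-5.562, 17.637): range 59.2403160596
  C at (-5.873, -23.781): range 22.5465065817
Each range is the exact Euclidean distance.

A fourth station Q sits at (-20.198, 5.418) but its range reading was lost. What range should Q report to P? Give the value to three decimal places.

eq1: (x − 17.566)² + (y + 11.301)² = 29.0278975981²
eq2: (x + 5.562)² + (y − 17.637)² = 59.2403160596²
eq3: (x + 5.873)² + (y + 23.781)² = 22.5465065817²
eq2−eq1, eq2−eq3 (x²,y² cancel):
  46.256·x − 57.876·y = 2761.073552
  -0.622·x − 82.836·y = 3259.098565
det = 46.256·-82.836 − -57.876·-0.622 = -3867.660888
x = (2761.073552·-82.836 − -57.876·3259.098565) / -3867.660888 = 10.366136
y = (46.256·3259.098565 − 2761.073552·-0.622) / -3867.660888 = -39.421825
|P − Q| = √((10.366136 − -20.198)² + (-39.421825 − 5.418)²) = 54.265794

54.266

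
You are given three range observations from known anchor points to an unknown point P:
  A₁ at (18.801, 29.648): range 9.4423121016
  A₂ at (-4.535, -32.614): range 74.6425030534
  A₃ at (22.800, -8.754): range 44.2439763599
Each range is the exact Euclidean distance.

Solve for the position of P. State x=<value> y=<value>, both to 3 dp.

eq1: (x − 18.801)² + (y − 29.648)² = 9.4423121016²
eq2: (x + 4.535)² + (y + 32.614)² = 74.6425030534²
eq3: (x − 22.800)² + (y + 8.754)² = 44.2439763599²
eq1−eq2, eq1−eq3 (x²,y² cancel):
  -46.672·x − 124.524·y = -5630.588288
  7.998·x − 76.804·y = -2504.381175
det = -46.672·-76.804 − -124.524·7.998 = 4580.539240
x = (-5630.588288·-76.804 − -124.524·-2504.381175) / 4580.539240 = 26.327935
y = (-46.672·-2504.381175 − -5630.588288·7.998) / 4580.539240 = 35.349096

x=26.328 y=35.349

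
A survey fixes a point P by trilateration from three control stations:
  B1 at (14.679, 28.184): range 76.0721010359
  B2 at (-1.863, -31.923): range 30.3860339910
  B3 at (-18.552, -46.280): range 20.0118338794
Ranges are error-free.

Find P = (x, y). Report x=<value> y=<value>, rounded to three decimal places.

x=-32.248 y=-31.689

eq1: (x − 14.679)² + (y − 28.184)² = 76.0721010359²
eq2: (x + 1.863)² + (y + 31.923)² = 30.3860339910²
eq3: (x + 18.552)² + (y + 46.280)² = 20.0118338794²
eq1−eq2, eq1−eq3 (x²,y² cancel):
  -33.084·x − 120.214·y = 4876.391295
  -66.462·x − 148.928·y = 6862.695268
det = -33.084·-148.928 − -120.214·-66.462 = -3062.528916
x = (4876.391295·-148.928 − -120.214·6862.695268) / -3062.528916 = -32.248135
y = (-33.084·6862.695268 − 4876.391295·-66.462) / -3062.528916 = -31.689271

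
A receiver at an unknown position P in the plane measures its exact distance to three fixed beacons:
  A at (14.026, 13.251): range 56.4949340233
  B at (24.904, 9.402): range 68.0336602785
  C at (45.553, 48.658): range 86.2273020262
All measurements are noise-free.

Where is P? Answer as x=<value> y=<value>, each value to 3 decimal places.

eq1: (x − 14.026)² + (y − 13.251)² = 56.4949340233²
eq2: (x − 24.904)² + (y − 9.402)² = 68.0336602785²
eq3: (x − 45.553)² + (y − 48.658)² = 86.2273020262²
eq2−eq3, eq2−eq1 (x²,y² cancel):
  41.298·x + 78.512·y = 927.501269
  -21.756·x + 7.698·y = 1100.612218
det = 41.298·7.698 − 78.512·-21.756 = 2026.019076
x = (927.501269·7.698 − 78.512·1100.612218) / 2026.019076 = -39.126661
y = (41.298·1100.612218 − 927.501269·-21.756) / 2026.019076 = 32.394463

x=-39.127 y=32.394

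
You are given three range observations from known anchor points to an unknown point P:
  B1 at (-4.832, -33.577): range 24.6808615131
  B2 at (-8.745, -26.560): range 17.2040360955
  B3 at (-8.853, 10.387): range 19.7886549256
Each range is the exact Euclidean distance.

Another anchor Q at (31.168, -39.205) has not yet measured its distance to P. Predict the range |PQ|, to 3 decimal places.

50.600

eq1: (x + 4.832)² + (y + 33.577)² = 24.6808615131²
eq2: (x + 8.745)² + (y + 26.560)² = 17.2040360955²
eq3: (x + 8.853)² + (y − 10.387)² = 19.7886549256²
eq2−eq1, eq2−eq3 (x²,y² cancel):
  7.826·x − 14.034·y = 55.688461
  -0.216·x + 73.894·y = -691.255253
det = 7.826·73.894 − -14.034·-0.216 = 575.263100
x = (55.688461·73.894 − -14.034·-691.255253) / 575.263100 = -9.710397
y = (7.826·-691.255253 − 55.688461·-0.216) / 575.263100 = -9.383072
|P − Q| = √((-9.710397 − 31.168)² + (-9.383072 − -39.205)²) = 50.600304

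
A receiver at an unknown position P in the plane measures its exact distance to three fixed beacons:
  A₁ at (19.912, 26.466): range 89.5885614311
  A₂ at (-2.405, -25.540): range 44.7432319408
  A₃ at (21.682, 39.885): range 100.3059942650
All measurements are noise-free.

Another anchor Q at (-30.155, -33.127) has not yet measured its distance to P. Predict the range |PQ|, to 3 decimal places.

eq1: (x − 19.912)² + (y − 26.466)² = 89.5885614311²
eq2: (x + 2.405)² + (y + 25.540)² = 44.7432319408²
eq3: (x − 21.682)² + (y − 39.885)² = 100.3059942650²
eq3−eq2, eq3−eq1 (x²,y² cancel):
  -48.174·x − 130.850·y = 6656.488957
  -3.540·x − 26.838·y = 1071.196697
det = -48.174·-26.838 − -130.850·-3.540 = 829.684812
x = (6656.488957·-26.838 − -130.850·1071.196697) / 829.684812 = -46.379977
y = (-48.174·1071.196697 − 6656.488957·-3.540) / 829.684812 = -33.795796
|P − Q| = √((-46.379977 − -30.155)² + (-33.795796 − -33.127)²) = 16.238755

16.239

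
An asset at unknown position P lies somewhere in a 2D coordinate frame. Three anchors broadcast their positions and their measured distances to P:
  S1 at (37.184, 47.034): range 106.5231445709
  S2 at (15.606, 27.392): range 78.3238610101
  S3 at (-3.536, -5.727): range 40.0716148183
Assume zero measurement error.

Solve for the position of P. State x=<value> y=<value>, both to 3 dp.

x=-23.871 y=-40.256

eq1: (x − 37.184)² + (y − 47.034)² = 106.5231445709²
eq2: (x − 15.606)² + (y − 27.392)² = 78.3238610101²
eq3: (x + 3.536)² + (y + 5.727)² = 40.0716148183²
eq2−eq1, eq2−eq3 (x²,y² cancel):
  43.156·x + 39.284·y = -2611.575014
  -38.284·x − 66.238·y = 3580.325814
det = 43.156·-66.238 − 39.284·-38.284 = -1354.618472
x = (-2611.575014·-66.238 − 39.284·3580.325814) / -1354.618472 = -23.870918
y = (43.156·3580.325814 − -2611.575014·-38.284) / -1354.618472 = -40.255617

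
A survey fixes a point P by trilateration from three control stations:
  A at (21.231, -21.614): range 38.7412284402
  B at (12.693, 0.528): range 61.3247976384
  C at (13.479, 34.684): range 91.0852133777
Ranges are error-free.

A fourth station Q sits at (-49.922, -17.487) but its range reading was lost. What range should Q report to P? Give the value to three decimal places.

eq1: (x − 21.231)² + (y + 21.614)² = 38.7412284402²
eq2: (x − 12.693)² + (y − 0.528)² = 61.3247976384²
eq3: (x − 13.479)² + (y − 34.684)² = 91.0852133777²
eq1−eq2, eq1−eq3 (x²,y² cancel):
  -17.076·x + 44.284·y = -3016.377348
  -15.504·x + 112.596·y = -6328.890375
det = -17.076·112.596 − 44.284·-15.504 = -1236.110160
x = (-3016.377348·112.596 − 44.284·-6328.890375) / -1236.110160 = 48.024395
y = (-17.076·-6328.890375 − -3016.377348·-15.504) / -1236.110160 = -49.596079
|P − Q| = √((48.024395 − -49.922)² + (-49.596079 − -17.487)²) = 103.075163

103.075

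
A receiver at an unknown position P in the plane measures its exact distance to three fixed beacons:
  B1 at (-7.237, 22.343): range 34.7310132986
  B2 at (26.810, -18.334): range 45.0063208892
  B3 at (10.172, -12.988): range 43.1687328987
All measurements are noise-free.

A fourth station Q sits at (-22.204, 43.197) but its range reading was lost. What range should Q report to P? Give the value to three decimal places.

eq1: (x + 7.237)² + (y − 22.343)² = 34.7310132986²
eq2: (x − 26.810)² + (y + 18.334)² = 45.0063208892²
eq3: (x − 10.172)² + (y + 12.988)² = 43.1687328987²
eq3−eq2, eq3−eq1 (x²,y² cancel):
  33.276·x − 10.692·y = 620.724508
  -34.818·x + 70.662·y = 936.722305
det = 33.276·70.662 − -10.692·-34.818 = 1979.074656
x = (620.724508·70.662 − -10.692·936.722305) / 1979.074656 = 27.223364
y = (33.276·936.722305 − 620.724508·-34.818) / 1979.074656 = 26.670423
|P − Q| = √((27.223364 − -22.204)² + (26.670423 − 43.197)²) = 52.117100

52.117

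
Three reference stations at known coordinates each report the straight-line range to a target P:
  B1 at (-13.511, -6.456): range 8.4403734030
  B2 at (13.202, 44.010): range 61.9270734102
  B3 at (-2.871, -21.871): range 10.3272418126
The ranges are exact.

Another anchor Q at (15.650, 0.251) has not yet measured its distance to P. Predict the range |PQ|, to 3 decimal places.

eq1: (x + 13.511)² + (y + 6.456)² = 8.4403734030²
eq2: (x − 13.202)² + (y − 44.010)² = 61.9270734102²
eq3: (x + 2.871)² + (y + 21.871)² = 10.3272418126²
eq3−eq2, eq3−eq1 (x²,y² cancel):
  32.146·x + 131.762·y = -2103.720876
  -21.280·x + 30.830·y = -226.944205
det = 32.146·30.830 − 131.762·-21.280 = 3794.956540
x = (-2103.720876·30.830 − 131.762·-226.944205) / 3794.956540 = -9.210933
y = (32.146·-226.944205 − -2103.720876·-21.280) / 3794.956540 = -13.718873
|P − Q| = √((-9.210933 − 15.650)² + (-13.718873 − 0.251)²) = 28.517072

28.517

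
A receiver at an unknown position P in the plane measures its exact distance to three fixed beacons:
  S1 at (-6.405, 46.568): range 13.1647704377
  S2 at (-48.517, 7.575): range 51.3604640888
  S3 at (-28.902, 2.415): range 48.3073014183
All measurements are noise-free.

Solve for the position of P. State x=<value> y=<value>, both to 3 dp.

eq1: (x + 6.405)² + (y − 46.568)² = 13.1647704377²
eq2: (x + 48.517)² + (y − 7.575)² = 51.3604640888²
eq3: (x + 28.902)² + (y − 2.415)² = 48.3073014183²
eq1−eq3, eq1−eq2 (x²,y² cancel):
  -44.994·x − 88.306·y = -3528.729010
  -84.224·x − 77.986·y = -2262.908826
det = -44.994·-77.986 − -88.306·-84.224 = -3928.582460
x = (-3528.729010·-77.986 − -88.306·-2262.908826) / -3928.582460 = -19.183264
y = (-44.994·-2262.908826 − -3528.729010·-84.224) / -3928.582460 = 49.734568

x=-19.183 y=49.735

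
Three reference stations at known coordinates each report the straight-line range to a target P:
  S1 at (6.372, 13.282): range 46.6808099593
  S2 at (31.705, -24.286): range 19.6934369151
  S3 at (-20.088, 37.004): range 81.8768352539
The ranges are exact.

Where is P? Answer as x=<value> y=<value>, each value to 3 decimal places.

x=46.241 y=-10.999

eq1: (x − 6.372)² + (y − 13.282)² = 46.6808099593²
eq2: (x − 31.705)² + (y + 24.286)² = 19.6934369151²
eq3: (x + 20.088)² + (y − 37.004)² = 81.8768352539²
eq1−eq3, eq1−eq2 (x²,y² cancel):
  -52.920·x + 47.444·y = -2968.908281
  50.666·x − 75.136·y = 3169.269474
det = -52.920·-75.136 − 47.444·50.666 = 1572.399416
x = (-2968.908281·-75.136 − 47.444·3169.269474) / 1572.399416 = 46.240841
y = (-52.920·3169.269474 − -2968.908281·50.666) / 1572.399416 = -10.999135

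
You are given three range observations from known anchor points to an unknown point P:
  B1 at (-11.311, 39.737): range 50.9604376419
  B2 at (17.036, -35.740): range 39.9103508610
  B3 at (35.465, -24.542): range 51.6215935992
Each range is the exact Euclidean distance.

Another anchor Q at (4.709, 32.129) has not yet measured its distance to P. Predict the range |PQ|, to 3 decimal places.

eq1: (x + 11.311)² + (y − 39.737)² = 50.9604376419²
eq2: (x − 17.036)² + (y + 35.740)² = 39.9103508610²
eq3: (x − 35.465)² + (y + 24.542)² = 51.6215935992²
eq3−eq2, eq3−eq1 (x²,y² cancel):
  -36.858·x − 22.396·y = 779.449727
  -93.552·x + 128.558·y = -85.285378
det = -36.858·128.558 − -22.396·-93.552 = -6833.581356
x = (779.449727·128.558 − -22.396·-85.285378) / -6833.581356 = -14.384031
y = (-36.858·-85.285378 − 779.449727·-93.552) / -6833.581356 = -11.130698
|P − Q| = √((-14.384031 − 4.709)² + (-11.130698 − 32.129)²) = 47.285783

47.286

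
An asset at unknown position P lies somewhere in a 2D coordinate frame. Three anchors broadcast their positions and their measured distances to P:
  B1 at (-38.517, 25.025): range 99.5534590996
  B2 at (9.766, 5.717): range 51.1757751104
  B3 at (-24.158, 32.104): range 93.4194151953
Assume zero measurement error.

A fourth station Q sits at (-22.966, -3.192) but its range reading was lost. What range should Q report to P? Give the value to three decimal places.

eq1: (x + 38.517)² + (y − 25.025)² = 99.5534590996²
eq2: (x − 9.766)² + (y − 5.717)² = 51.1757751104²
eq3: (x + 24.158)² + (y − 32.104)² = 93.4194151953²
eq2−eq1, eq2−eq3 (x²,y² cancel):
  -96.566·x + 38.616·y = -5310.180192
  -67.848·x + 52.774·y = -4622.010242
det = -96.566·52.774 − 38.616·-67.848 = -2476.155716
x = (-5310.180192·52.774 − 38.616·-4622.010242) / -2476.155716 = 41.094306
y = (-96.566·-4622.010242 − -5310.180192·-67.848) / -2476.155716 = -34.749000
|P − Q| = √((41.094306 − -22.966)² + (-34.749000 − -3.192)²) = 71.411254

71.411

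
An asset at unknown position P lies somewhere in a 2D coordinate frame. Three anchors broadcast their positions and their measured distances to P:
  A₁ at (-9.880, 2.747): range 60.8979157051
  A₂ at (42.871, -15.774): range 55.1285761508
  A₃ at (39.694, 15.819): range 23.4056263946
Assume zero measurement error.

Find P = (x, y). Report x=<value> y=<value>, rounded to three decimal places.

x=38.894 y=39.211

eq1: (x + 9.880)² + (y − 2.747)² = 60.8979157051²
eq2: (x − 42.871)² + (y + 15.774)² = 55.1285761508²
eq3: (x − 39.694)² + (y − 15.819)² = 23.4056263946²
eq3−eq2, eq3−eq1 (x²,y² cancel):
  6.354·x − 63.186·y = -2230.449241
  -99.148·x − 26.144·y = -4881.426778
det = 6.354·-26.144 − -63.186·-99.148 = -6430.884504
x = (-2230.449241·-26.144 − -63.186·-4881.426778) / -6430.884504 = 38.894334
y = (6.354·-4881.426778 − -2230.449241·-99.148) / -6430.884504 = 39.210962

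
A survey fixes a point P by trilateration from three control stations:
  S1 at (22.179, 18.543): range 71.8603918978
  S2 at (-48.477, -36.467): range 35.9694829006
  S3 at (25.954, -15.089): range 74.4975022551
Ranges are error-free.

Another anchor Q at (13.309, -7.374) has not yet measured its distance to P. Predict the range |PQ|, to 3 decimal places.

60.802

eq1: (x − 22.179)² + (y − 18.543)² = 71.8603918978²
eq2: (x + 48.477)² + (y + 36.467)² = 35.9694829006²
eq3: (x − 25.954)² + (y + 15.089)² = 74.4975022551²
eq2−eq3, eq2−eq1 (x²,y² cancel):
  148.862·x + 42.756·y = -7034.647723
  141.312·x + 110.020·y = -6714.222952
det = 148.862·110.020 − 42.756·141.312 = 10335.861368
x = (-7034.647723·110.020 − 42.756·-6714.222952) / 10335.861368 = -47.105762
y = (148.862·-6714.222952 − -7034.647723·141.312) / 10335.861368 = -0.523664
|P − Q| = √((-47.105762 − 13.309)² + (-0.523664 − -7.374)²) = 60.801896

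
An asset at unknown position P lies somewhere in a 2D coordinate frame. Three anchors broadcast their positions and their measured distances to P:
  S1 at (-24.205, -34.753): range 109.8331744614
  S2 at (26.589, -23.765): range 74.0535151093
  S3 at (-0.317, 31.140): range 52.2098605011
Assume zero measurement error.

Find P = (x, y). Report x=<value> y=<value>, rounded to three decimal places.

x=49.538 y=46.643

eq1: (x + 24.205)² + (y + 34.753)² = 109.8331744614²
eq2: (x − 26.589)² + (y + 23.765)² = 74.0535151093²
eq3: (x + 0.317)² + (y − 31.140)² = 52.2098605011²
eq2−eq3, eq2−eq1 (x²,y² cancel):
  -53.812·x + 109.810·y = 2456.103509
  -101.588·x − 21.976·y = -6057.500224
det = -53.812·-21.976 − 109.810·-101.588 = 12337.950792
x = (2456.103509·-21.976 − 109.810·-6057.500224) / 12337.950792 = 49.538110
y = (-53.812·-6057.500224 − 2456.103509·-101.588) / 12337.950792 = 46.642822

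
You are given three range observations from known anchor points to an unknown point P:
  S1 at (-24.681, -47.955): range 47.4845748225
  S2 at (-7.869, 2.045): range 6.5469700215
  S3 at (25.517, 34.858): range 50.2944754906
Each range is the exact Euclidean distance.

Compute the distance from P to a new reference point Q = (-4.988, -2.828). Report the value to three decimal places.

eq1: (x + 24.681)² + (y + 47.955)² = 47.4845748225²
eq2: (x + 7.869)² + (y − 2.045)² = 6.5469700215²
eq3: (x − 25.517)² + (y − 34.858)² = 50.2944754906²
eq2−eq1, eq2−eq3 (x²,y² cancel):
  -33.624·x − 100.000·y = 630.808570
  66.772·x + 65.626·y = -686.577181
det = -33.624·65.626 − -100.000·66.772 = 4470.591376
x = (630.808570·65.626 − -100.000·-686.577181) / 4470.591376 = -6.097689
y = (-33.624·-686.577181 − 630.808570·66.772) / 4470.591376 = -4.257799
|P − Q| = √((-6.097689 − -4.988)² + (-4.257799 − -2.828)²) = 1.809899

1.810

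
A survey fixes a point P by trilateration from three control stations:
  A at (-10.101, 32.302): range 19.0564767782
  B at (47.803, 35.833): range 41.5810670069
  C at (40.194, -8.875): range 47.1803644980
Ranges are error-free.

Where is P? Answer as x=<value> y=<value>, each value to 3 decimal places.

eq1: (x + 10.101)² + (y − 32.302)² = 19.0564767782²
eq2: (x − 47.803)² + (y − 35.833)² = 41.5810670069²
eq3: (x − 40.194)² + (y + 8.875)² = 47.1803644980²
eq2−eq1, eq2−eq3 (x²,y² cancel):
  -115.808·x − 7.062·y = -1057.845467
  -15.218·x − 89.416·y = -2371.809098
det = -115.808·-89.416 − -7.062·-15.218 = 10247.618612
x = (-1057.845467·-89.416 − -7.062·-2371.809098) / 10247.618612 = 7.595774
y = (-115.808·-2371.809098 − -1057.845467·-15.218) / 10247.618612 = 25.232806

x=7.596 y=25.233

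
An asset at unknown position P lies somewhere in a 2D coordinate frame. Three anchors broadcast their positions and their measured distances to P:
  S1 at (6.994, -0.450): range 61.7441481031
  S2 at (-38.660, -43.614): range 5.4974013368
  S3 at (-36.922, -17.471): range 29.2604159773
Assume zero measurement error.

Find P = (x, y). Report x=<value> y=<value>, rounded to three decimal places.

x=-34.037 y=-46.589

eq1: (x − 6.994)² + (y + 0.450)² = 61.7441481031²
eq2: (x + 38.660)² + (y + 43.614)² = 5.4974013368²
eq3: (x + 36.922)² + (y + 17.471)² = 29.2604159773²
eq1−eq2, eq1−eq3 (x²,y² cancel):
  -91.308·x − 86.328·y = 7129.776464
  -87.832·x − 34.042·y = 4575.519271
det = -91.308·-34.042 − -86.328·-87.832 = -4474.053960
x = (7129.776464·-34.042 − -86.328·4575.519271) / -4474.053960 = -34.037045
y = (-91.308·4575.519271 − 7129.776464·-87.832) / -4474.053960 = -46.588846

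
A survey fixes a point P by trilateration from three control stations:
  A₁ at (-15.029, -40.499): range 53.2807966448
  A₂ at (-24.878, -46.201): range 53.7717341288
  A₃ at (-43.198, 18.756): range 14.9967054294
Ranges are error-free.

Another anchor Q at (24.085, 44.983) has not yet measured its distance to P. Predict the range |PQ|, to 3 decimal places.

eq1: (x + 15.029)² + (y + 40.499)² = 53.2807966448²
eq2: (x + 24.878)² + (y + 46.201)² = 53.7717341288²
eq3: (x + 43.198)² + (y − 18.756)² = 14.9967054294²
eq3−eq1, eq3−eq2 (x²,y² cancel):
  56.338·x − 118.510·y = -2965.757015
  36.640·x − 129.914·y = -2130.905672
det = 56.338·-129.914 − -118.510·36.640 = -2976.888532
x = (-2965.757015·-129.914 − -118.510·-2130.905672) / -2976.888532 = -44.596808
y = (56.338·-2130.905672 − -2965.757015·36.640) / -2976.888532 = 3.824674
|P − Q| = √((-44.596808 − 24.085)² + (3.824674 − 44.983)²) = 80.069960

80.070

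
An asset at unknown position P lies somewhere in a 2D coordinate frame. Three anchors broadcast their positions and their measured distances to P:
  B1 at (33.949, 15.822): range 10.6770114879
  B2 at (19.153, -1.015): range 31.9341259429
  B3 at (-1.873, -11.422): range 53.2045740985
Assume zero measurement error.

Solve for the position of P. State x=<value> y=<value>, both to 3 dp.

x=35.572 y=26.375

eq1: (x − 33.949)² + (y − 15.822)² = 10.6770114879²
eq2: (x − 19.153)² + (y + 1.015)² = 31.9341259429²
eq3: (x + 1.873)² + (y + 11.422)² = 53.2045740985²
eq1−eq3, eq1−eq2 (x²,y² cancel):
  -71.644·x − 54.488·y = -3985.628203
  -29.592·x − 33.674·y = -1940.792476
det = -71.644·-33.674 − -54.488·-29.592 = 800.131160
x = (-3985.628203·-33.674 − -54.488·-1940.792476) / 800.131160 = 35.571848
y = (-71.644·-1940.792476 − -3985.628203·-29.592) / 800.131160 = 26.374959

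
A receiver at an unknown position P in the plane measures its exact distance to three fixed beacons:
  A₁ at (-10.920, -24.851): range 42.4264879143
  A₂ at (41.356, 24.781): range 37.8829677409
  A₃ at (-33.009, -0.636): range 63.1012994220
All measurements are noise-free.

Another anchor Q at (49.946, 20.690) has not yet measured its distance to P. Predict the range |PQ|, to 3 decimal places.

37.955

eq1: (x + 10.920)² + (y + 24.851)² = 42.4264879143²
eq2: (x − 41.356)² + (y − 24.781)² = 37.8829677409²
eq3: (x + 33.009)² + (y + 0.636)² = 63.1012994220²
eq1−eq3, eq1−eq2 (x²,y² cancel):
  -44.178·x + 48.430·y = -1828.587136
  104.552·x + 99.264·y = 1952.485728
det = -44.178·99.264 − 48.430·104.552 = -9448.738352
x = (-1828.587136·99.264 − 48.430·1952.485728) / -9448.738352 = 29.217843
y = (-44.178·1952.485728 − -1828.587136·104.552) / -9448.738352 = -11.104713
|P − Q| = √((29.217843 − 49.946)² + (-11.104713 − 20.690)²) = 37.954713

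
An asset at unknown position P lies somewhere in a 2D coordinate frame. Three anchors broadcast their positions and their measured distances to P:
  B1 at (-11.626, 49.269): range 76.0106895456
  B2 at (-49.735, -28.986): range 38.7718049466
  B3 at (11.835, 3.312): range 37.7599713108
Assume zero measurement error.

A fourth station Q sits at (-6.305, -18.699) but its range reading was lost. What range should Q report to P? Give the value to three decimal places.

9.325

eq1: (x + 11.626)² + (y − 49.269)² = 76.0106895456²
eq2: (x + 49.735)² + (y + 28.986)² = 38.7718049466²
eq3: (x − 11.835)² + (y − 3.312)² = 37.7599713108²
eq1−eq3, eq1−eq2 (x²,y² cancel):
  46.922·x − 91.914·y = 1940.247824
  -76.218·x − 156.510·y = 5025.532250
det = 46.922·-156.510 − -91.914·-76.218 = -14349.263472
x = (1940.247824·-156.510 − -91.914·5025.532250) / -14349.263472 = -11.028342
y = (46.922·5025.532250 − 1940.247824·-76.218) / -14349.263472 = -26.739340
|P − Q| = √((-11.028342 − -6.305)² + (-26.739340 − -18.699)²) = 9.325075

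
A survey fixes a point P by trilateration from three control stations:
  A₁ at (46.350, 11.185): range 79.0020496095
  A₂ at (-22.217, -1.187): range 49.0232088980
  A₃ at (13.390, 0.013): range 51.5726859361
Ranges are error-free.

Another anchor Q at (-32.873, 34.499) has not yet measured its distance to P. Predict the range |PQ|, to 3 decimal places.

eq1: (x − 46.350)² + (y − 11.185)² = 79.0020496095²
eq2: (x + 22.217)² + (y + 1.187)² = 49.0232088980²
eq3: (x − 13.390)² + (y − 0.013)² = 51.5726859361²
eq3−eq1, eq3−eq2 (x²,y² cancel):
  65.920·x + 22.344·y = -1487.447452
  -71.214·x − 2.400·y = 572.178713
det = 65.920·-2.400 − 22.344·-71.214 = 1432.997616
x = (-1487.447452·-2.400 − 22.344·572.178713) / 1432.997616 = -6.430497
y = (65.920·572.178713 − -1487.447452·-71.214) / 1432.997616 = -47.598866
|P − Q| = √((-6.430497 − -32.873)² + (-47.598866 − 34.499)²) = 86.251177

86.251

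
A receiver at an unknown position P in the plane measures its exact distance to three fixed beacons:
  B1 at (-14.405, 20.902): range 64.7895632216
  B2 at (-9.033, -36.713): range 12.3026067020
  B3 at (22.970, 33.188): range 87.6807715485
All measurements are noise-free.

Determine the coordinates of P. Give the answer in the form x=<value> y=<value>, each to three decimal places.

x=-19.150 y=-43.714

eq1: (x + 14.405)² + (y − 20.902)² = 64.7895632216²
eq2: (x + 9.033)² + (y + 36.713)² = 12.3026067020²
eq3: (x − 22.970)² + (y − 33.188)² = 87.6807715485²
eq1−eq2, eq1−eq3 (x²,y² cancel):
  10.744·x − 115.230·y = 4831.375200
  74.750·x + 24.572·y = -2505.563582
det = 10.744·24.572 − -115.230·74.750 = 8877.444068
x = (4831.375200·24.572 − -115.230·-2505.563582) / 8877.444068 = -19.149604
y = (10.744·-2505.563582 − 4831.375200·74.750) / 8877.444068 = -43.713604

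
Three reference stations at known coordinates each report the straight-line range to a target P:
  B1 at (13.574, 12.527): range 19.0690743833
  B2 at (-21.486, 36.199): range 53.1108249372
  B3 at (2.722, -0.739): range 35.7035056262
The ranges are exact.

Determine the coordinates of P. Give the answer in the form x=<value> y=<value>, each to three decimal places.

eq1: (x − 13.574)² + (y − 12.527)² = 19.0690743833²
eq2: (x + 21.486)² + (y − 36.199)² = 53.1108249372²
eq3: (x − 2.722)² + (y + 0.739)² = 35.7035056262²
eq2−eq3, eq2−eq1 (x²,y² cancel):
  48.416·x − 73.876·y = -218.040980
  70.120·x − 47.344·y = 1026.293536
det = 48.416·-47.344 − -73.876·70.120 = 2887.978016
x = (-218.040980·-47.344 − -73.876·1026.293536) / 2887.978016 = 29.827579
y = (48.416·1026.293536 − -218.040980·70.120) / 2887.978016 = 22.499500

x=29.828 y=22.500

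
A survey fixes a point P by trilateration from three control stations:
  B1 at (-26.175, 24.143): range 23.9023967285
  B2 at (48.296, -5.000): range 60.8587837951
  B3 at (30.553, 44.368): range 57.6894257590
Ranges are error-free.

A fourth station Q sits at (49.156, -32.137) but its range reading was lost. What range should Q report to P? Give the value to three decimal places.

eq1: (x + 26.175)² + (y − 24.143)² = 23.9023967285²
eq2: (x − 48.296)² + (y + 5.000)² = 60.8587837951²
eq3: (x − 30.553)² + (y − 44.368)² = 57.6894257590²
eq1−eq3, eq1−eq2 (x²,y² cancel):
  113.456·x + 40.450·y = -1122.755116
  148.942·x − 58.286·y = -2042.978454
det = 113.456·-58.286 − 40.450·148.942 = -12637.600316
x = (-1122.755116·-58.286 − 40.450·-2042.978454) / -12637.600316 = -11.717366
y = (113.456·-2042.978454 − -1122.755116·148.942) / -12637.600316 = 5.108784
|P − Q| = √((-11.717366 − 49.156)² + (5.108784 − -32.137)²) = 71.363962

71.364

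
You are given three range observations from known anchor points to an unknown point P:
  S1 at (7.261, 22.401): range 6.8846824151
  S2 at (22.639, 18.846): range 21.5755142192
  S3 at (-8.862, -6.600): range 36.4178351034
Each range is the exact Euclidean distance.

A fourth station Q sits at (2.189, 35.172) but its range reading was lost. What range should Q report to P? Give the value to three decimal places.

eq1: (x − 7.261)² + (y − 22.401)² = 6.8846824151²
eq2: (x − 22.639)² + (y − 18.846)² = 21.5755142192²
eq3: (x + 8.862)² + (y + 6.600)² = 36.4178351034²
eq1−eq2, eq1−eq3 (x²,y² cancel):
  30.756·x − 7.110·y = -104.934847
  -32.246·x − 58.002·y = -1711.291740
det = 30.756·-58.002 − -7.110·-32.246 = -2013.178572
x = (-104.934847·-58.002 − -7.110·-1711.291740) / -2013.178572 = 3.020524
y = (30.756·-1711.291740 − -104.934847·-32.246) / -2013.178572 = 27.824764
|P − Q| = √((3.020524 − 2.189)² + (27.824764 − 35.172)²) = 7.394141

7.394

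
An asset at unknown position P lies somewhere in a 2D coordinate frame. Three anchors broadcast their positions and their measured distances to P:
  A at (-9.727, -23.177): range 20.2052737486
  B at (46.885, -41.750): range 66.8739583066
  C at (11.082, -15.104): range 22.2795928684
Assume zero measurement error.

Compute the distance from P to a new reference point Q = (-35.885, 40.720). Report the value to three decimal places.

eq1: (x + 9.727)² + (y + 23.177)² = 20.2052737486²
eq2: (x − 46.885)² + (y + 41.750)² = 66.8739583066²
eq3: (x − 11.082)² + (y + 15.104)² = 22.2795928684²
eq3−eq1, eq3−eq2 (x²,y² cancel):
  -41.618·x − 16.146·y = 368.973489
  71.606·x − 53.292·y = -385.421856
det = -41.618·-53.292 − -16.146·71.606 = 3374.056932
x = (368.973489·-53.292 − -16.146·-385.421856) / 3374.056932 = -7.672175
y = (-41.618·-385.421856 − 368.973489·71.606) / 3374.056932 = -3.076483
|P − Q| = √((-7.672175 − -35.885)² + (-3.076483 − 40.720)²) = 52.096981

52.097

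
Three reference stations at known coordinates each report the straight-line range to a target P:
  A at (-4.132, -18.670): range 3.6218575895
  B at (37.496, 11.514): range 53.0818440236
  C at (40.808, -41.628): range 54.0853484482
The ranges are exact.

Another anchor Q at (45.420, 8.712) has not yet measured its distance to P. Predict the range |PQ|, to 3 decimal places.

58.643

eq1: (x + 4.132)² + (y + 18.670)² = 3.6218575895²
eq2: (x − 37.496)² + (y − 11.514)² = 53.0818440236²
eq3: (x − 40.808)² + (y + 41.628)² = 54.0853484482²
eq1−eq2, eq1−eq3 (x²,y² cancel):
  83.256·x + 60.368·y = -1631.684425
  89.880·x − 45.916·y = 120.433860
det = 83.256·-45.916 − 60.368·89.880 = -9248.658336
x = (-1631.684425·-45.916 − 60.368·120.433860) / -9248.658336 = -7.314582
y = (83.256·120.433860 − -1631.684425·89.880) / -9248.658336 = -16.941121
|P − Q| = √((-7.314582 − 45.420)² + (-16.941121 − 8.712)²) = 58.643148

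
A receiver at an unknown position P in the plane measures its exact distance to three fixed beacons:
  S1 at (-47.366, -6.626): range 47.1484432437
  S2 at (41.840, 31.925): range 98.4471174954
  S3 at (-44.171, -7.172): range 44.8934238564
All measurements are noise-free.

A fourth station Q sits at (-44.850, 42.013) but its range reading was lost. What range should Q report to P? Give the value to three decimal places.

90.417

eq1: (x + 47.366)² + (y + 6.626)² = 47.1484432437²
eq2: (x − 41.840)² + (y − 31.925)² = 98.4471174954²
eq3: (x + 44.171)² + (y + 7.172)² = 44.8934238564²
eq2−eq1, eq2−eq3 (x²,y² cancel):
  -178.412·x − 77.102·y = 6986.509850
  -172.022·x − 78.194·y = 6909.139038
det = -178.412·-78.194 − -77.102·-172.022 = 687.507684
x = (6986.509850·-78.194 − -77.102·6909.139038) / 687.507684 = -19.773907
y = (-178.412·6909.139038 − 6986.509850·-172.022) / 687.507684 = -44.857559
|P − Q| = √((-19.773907 − -44.850)² + (-44.857559 − 42.013)²) = 90.417390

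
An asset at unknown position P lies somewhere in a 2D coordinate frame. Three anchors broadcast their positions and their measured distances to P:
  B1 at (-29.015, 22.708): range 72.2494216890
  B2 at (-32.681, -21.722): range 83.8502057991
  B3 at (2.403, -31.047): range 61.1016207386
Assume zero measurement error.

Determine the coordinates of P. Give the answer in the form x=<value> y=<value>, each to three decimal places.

x=42.800 y=14.795

eq1: (x + 29.015)² + (y − 22.708)² = 72.2494216890²
eq2: (x + 32.681)² + (y + 21.722)² = 83.8502057991²
eq3: (x − 2.403)² + (y + 31.047)² = 61.1016207386²
eq2−eq1, eq2−eq3 (x²,y² cancel):
  7.332·x + 88.860·y = 1628.508522
  70.168·x − 18.650·y = 2727.246529
det = 7.332·-18.650 − 88.860·70.168 = -6371.870280
x = (1628.508522·-18.650 − 88.860·2727.246529) / -6371.870280 = 42.799806
y = (7.332·2727.246529 − 1628.508522·70.168) / -6371.870280 = 14.795187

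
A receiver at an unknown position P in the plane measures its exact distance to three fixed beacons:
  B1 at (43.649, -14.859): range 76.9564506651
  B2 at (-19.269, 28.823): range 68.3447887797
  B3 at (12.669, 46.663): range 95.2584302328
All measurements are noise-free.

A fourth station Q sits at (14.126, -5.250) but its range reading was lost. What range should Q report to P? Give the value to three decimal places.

eq1: (x − 43.649)² + (y + 14.859)² = 76.9564506651²
eq2: (x + 19.269)² + (y − 28.823)² = 68.3447887797²
eq3: (x − 12.669)² + (y − 46.663)² = 95.2584302328²
eq2−eq1, eq2−eq3 (x²,y² cancel):
  125.836·x − 87.364·y = -327.319754
  63.876·x + 35.680·y = -3267.278937
det = 125.836·35.680 − -87.364·63.876 = 10070.291344
x = (-327.319754·35.680 − -87.364·-3267.278937) / 10070.291344 = -29.504740
y = (125.836·-3267.278937 − -327.319754·63.876) / 10070.291344 = -38.750958
|P − Q| = √((-29.504740 − 14.126)² + (-38.750958 − -5.250)²) = 55.008687

55.009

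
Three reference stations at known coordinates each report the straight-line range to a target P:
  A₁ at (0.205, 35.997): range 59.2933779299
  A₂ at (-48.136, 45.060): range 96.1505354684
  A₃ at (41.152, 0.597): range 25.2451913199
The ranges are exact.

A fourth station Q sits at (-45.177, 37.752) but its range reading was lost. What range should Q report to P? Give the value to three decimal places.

eq1: (x − 0.205)² + (y − 35.997)² = 59.2933779299²
eq2: (x + 48.136)² + (y − 45.060)² = 96.1505354684²
eq3: (x − 41.152)² + (y − 0.597)² = 25.2451913199²
eq3−eq2, eq3−eq1 (x²,y² cancel):
  -178.576·x + 88.926·y = -5953.971203
  -81.894·x + 70.800·y = -3276.402461
det = -178.576·70.800 − 88.926·-81.894 = -5360.674956
x = (-5953.971203·70.800 − 88.926·-3276.402461) / -5360.674956 = 24.284964
y = (-178.576·-3276.402461 − -5953.971203·-81.894) / -5360.674956 = -18.186577
|P − Q| = √((24.284964 − -45.177)² + (-18.186577 − 37.752)²) = 89.185698

89.186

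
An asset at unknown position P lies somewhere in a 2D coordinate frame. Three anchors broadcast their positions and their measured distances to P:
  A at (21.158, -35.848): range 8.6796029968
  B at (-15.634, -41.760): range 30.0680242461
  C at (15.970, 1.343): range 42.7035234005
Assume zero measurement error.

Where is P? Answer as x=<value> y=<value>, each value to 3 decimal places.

eq1: (x − 21.158)² + (y + 35.848)² = 8.6796029968²
eq2: (x + 15.634)² + (y + 41.760)² = 30.0680242461²
eq3: (x − 15.970)² + (y − 1.343)² = 42.7035234005²
eq3−eq2, eq3−eq1 (x²,y² cancel):
  -63.208·x − 86.206·y = 2650.979836
  10.376·x − 74.382·y = 3224.150922
det = -63.208·-74.382 − -86.206·10.376 = 5596.010912
x = (2650.979836·-74.382 − -86.206·3224.150922) / 5596.010912 = 14.430989
y = (-63.208·3224.150922 − 2650.979836·10.376) / 5596.010912 = -41.332782

x=14.431 y=-41.333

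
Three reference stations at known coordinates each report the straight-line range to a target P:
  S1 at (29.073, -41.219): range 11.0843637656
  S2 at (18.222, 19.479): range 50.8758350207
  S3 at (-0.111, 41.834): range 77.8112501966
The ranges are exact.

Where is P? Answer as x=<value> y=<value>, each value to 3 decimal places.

x=29.455 y=-30.141

eq1: (x − 29.073)² + (y + 41.219)² = 11.0843637656²
eq2: (x − 18.222)² + (y − 19.479)² = 50.8758350207²
eq3: (x + 0.111)² + (y − 41.834)² = 77.8112501966²
eq3−eq1, eq3−eq2 (x²,y² cancel):
  58.368·x − 166.106·y = 6725.876950
  36.666·x − 44.710·y = 2427.616916
det = 58.368·-44.710 − -166.106·36.666 = 3480.809316
x = (6725.876950·-44.710 − -166.106·2427.616916) / 3480.809316 = 29.455155
y = (58.368·2427.616916 − 6725.876950·36.666) / 3480.809316 = -30.141226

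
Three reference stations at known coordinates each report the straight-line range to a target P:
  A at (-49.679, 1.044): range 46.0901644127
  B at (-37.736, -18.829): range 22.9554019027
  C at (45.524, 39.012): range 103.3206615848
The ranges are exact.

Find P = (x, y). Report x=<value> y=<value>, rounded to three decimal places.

x=-24.119 y=-37.310

eq1: (x + 49.679)² + (y − 1.044)² = 46.0901644127²
eq2: (x + 37.736)² + (y + 18.829)² = 22.9554019027²
eq3: (x − 45.524)² + (y − 39.012)² = 103.3206615848²
eq2−eq3, eq2−eq1 (x²,y² cancel):
  166.520·x + 115.682·y = -8332.374851
  -23.886·x + 39.746·y = -906.796739
det = 166.520·39.746 − 115.682·-23.886 = 9381.684172
x = (-8332.374851·39.746 − 115.682·-906.796739) / 9381.684172 = -24.119178
y = (166.520·-906.796739 − -8332.374851·-23.886) / 9381.684172 = -37.309602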